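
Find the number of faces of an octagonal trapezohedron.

16

The n-trapezohedron (dual of the n-antiprism) has V = 2·8 + 2 = 18, E = 4·8 = 32, F = 2·8 = 16.
Check: V − E + F = 18 − 32 + 16 = 2.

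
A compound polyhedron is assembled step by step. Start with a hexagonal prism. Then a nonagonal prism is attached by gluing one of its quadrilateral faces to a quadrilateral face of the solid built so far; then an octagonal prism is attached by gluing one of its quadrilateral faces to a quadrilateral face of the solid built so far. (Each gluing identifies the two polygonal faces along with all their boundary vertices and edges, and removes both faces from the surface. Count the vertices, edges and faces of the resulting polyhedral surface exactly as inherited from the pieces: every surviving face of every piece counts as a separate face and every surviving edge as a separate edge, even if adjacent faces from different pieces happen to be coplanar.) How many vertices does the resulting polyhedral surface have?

38

A hexagonal prism: V=12, E=18, F=8.
Attach a nonagonal prism (V=18, E=27, F=11) along a 4-gon: merge 4 vertices and 4 edges, delete both glued faces → V=26, E=41, F=17.
Attach an octagonal prism (V=16, E=24, F=10) along a 4-gon: merge 4 vertices and 4 edges, delete both glued faces → V=38, E=61, F=25.
Check: V − E + F = 38 − 61 + 25 = 2.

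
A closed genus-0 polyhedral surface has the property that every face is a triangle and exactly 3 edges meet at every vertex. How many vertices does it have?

Each face has 3 edges and each edge borders two faces, so 2E = 3F.
Each vertex has degree 3, so 3V = 2E and hence V = 3F/3.
Euler: V − E + F = 2 ⇒ (3F/3) − (3F/2) + F = 2.
Multiply by 6: (6 − 9 + 6)F = 12, i.e. 3F = 12.
So F = 4, E = 3·4/2 = 6, V = 3·4/3 = 4.

4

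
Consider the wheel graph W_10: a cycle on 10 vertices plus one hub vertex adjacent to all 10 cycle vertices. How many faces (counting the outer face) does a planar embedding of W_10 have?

11

W_10 has V = 10 + 1 = 11 vertices and E = 2·10 = 20 edges.
By Euler's formula F = 2 − V + E = 2 − 11 + 20 = 11.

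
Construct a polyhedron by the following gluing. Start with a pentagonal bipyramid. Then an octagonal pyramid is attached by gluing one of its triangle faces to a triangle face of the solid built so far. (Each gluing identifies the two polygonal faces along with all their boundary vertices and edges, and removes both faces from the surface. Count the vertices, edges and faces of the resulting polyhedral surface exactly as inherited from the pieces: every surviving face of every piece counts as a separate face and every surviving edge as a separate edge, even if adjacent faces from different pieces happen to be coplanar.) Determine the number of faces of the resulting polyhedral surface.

17

A pentagonal bipyramid: V=7, E=15, F=10.
Attach an octagonal pyramid (V=9, E=16, F=9) along a 3-gon: merge 3 vertices and 3 edges, delete both glued faces → V=13, E=28, F=17.
Check: V − E + F = 13 − 28 + 17 = 2.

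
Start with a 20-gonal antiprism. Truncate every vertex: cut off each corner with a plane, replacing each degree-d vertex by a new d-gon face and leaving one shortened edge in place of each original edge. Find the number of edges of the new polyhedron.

240

The base solid has V = 40, E = 80, F = 42.
Truncation replaces each original edge-end by a new vertex, so V′ = 2E = 160.
Each original edge survives, and each old vertex of degree d contributes d new edges; summing degrees gives Σd = 2E, so E′ = E + 2E = 3E = 240.
Each original face survives and each original vertex becomes one new face: F′ = F + V = 82.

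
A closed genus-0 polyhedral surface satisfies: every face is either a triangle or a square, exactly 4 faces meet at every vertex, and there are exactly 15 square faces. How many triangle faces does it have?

8

Let x be the number of triangles; then F = 15 + x.
Edge–face incidences: 2E = 4·15 + 3·x = 60 + 3x.
Every vertex has degree 4, so 4V = 2E.
Euler: V − E + F = 2 ⇒ (2E)/4 − E + (15 + x) = 2.
Multiply by 8: 2·(2E) − 4·(2E) + 8·(15 + x) = 16, i.e. 120 + 8x − 2·(60 + 3x) = 16.
Collecting terms: 2x = 16, so x = 8.
Then 2E = 60 + 3·8 = 84, so E = 42, V = 2E/4 = 21, F = 15 + 8 = 23.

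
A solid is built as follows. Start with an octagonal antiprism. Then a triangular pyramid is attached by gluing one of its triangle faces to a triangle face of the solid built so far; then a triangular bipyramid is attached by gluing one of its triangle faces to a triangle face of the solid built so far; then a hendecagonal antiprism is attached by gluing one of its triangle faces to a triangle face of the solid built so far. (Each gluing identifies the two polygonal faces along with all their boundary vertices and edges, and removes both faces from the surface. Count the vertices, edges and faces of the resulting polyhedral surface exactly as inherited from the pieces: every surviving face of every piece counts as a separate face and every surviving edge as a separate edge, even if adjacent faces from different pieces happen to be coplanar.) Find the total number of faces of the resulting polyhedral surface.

An octagonal antiprism: V=16, E=32, F=18.
Attach a triangular pyramid (V=4, E=6, F=4) along a 3-gon: merge 3 vertices and 3 edges, delete both glued faces → V=17, E=35, F=20.
Attach a triangular bipyramid (V=5, E=9, F=6) along a 3-gon: merge 3 vertices and 3 edges, delete both glued faces → V=19, E=41, F=24.
Attach a hendecagonal antiprism (V=22, E=44, F=24) along a 3-gon: merge 3 vertices and 3 edges, delete both glued faces → V=38, E=82, F=46.
Check: V − E + F = 38 − 82 + 46 = 2.

46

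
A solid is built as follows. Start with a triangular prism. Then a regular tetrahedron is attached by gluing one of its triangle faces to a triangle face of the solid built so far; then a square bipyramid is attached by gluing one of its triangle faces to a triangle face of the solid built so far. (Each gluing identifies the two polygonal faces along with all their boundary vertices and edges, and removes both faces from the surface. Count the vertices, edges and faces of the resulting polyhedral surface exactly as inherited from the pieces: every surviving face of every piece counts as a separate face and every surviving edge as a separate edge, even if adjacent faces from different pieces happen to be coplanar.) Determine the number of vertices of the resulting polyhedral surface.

10

A triangular prism: V=6, E=9, F=5.
Attach a regular tetrahedron (V=4, E=6, F=4) along a 3-gon: merge 3 vertices and 3 edges, delete both glued faces → V=7, E=12, F=7.
Attach a square bipyramid (V=6, E=12, F=8) along a 3-gon: merge 3 vertices and 3 edges, delete both glued faces → V=10, E=21, F=13.
Check: V − E + F = 10 − 21 + 13 = 2.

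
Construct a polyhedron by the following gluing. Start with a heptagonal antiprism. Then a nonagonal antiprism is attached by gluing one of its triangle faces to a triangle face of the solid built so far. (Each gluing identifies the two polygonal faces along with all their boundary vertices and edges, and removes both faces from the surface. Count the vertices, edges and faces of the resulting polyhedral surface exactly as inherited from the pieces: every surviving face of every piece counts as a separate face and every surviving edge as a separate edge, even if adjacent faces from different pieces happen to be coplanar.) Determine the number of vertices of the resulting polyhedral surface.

29

A heptagonal antiprism: V=14, E=28, F=16.
Attach a nonagonal antiprism (V=18, E=36, F=20) along a 3-gon: merge 3 vertices and 3 edges, delete both glued faces → V=29, E=61, F=34.
Check: V − E + F = 29 − 61 + 34 = 2.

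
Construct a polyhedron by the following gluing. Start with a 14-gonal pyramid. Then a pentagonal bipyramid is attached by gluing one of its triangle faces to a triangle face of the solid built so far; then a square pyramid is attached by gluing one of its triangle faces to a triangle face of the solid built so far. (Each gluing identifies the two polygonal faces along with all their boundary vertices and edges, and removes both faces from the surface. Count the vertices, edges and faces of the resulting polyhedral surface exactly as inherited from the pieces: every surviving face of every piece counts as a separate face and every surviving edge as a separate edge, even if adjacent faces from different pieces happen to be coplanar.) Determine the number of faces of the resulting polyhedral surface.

26

A 14-gonal pyramid: V=15, E=28, F=15.
Attach a pentagonal bipyramid (V=7, E=15, F=10) along a 3-gon: merge 3 vertices and 3 edges, delete both glued faces → V=19, E=40, F=23.
Attach a square pyramid (V=5, E=8, F=5) along a 3-gon: merge 3 vertices and 3 edges, delete both glued faces → V=21, E=45, F=26.
Check: V − E + F = 21 − 45 + 26 = 2.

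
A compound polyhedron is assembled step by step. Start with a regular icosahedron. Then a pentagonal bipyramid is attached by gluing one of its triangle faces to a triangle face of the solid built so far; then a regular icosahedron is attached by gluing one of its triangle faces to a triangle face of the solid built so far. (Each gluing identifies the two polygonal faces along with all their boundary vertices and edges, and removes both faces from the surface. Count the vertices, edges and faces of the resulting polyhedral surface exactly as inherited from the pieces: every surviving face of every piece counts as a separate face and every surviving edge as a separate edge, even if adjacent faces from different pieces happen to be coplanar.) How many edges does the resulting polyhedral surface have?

69

A regular icosahedron: V=12, E=30, F=20.
Attach a pentagonal bipyramid (V=7, E=15, F=10) along a 3-gon: merge 3 vertices and 3 edges, delete both glued faces → V=16, E=42, F=28.
Attach a regular icosahedron (V=12, E=30, F=20) along a 3-gon: merge 3 vertices and 3 edges, delete both glued faces → V=25, E=69, F=46.
Check: V − E + F = 25 − 69 + 46 = 2.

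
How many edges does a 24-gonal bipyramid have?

A bipyramid over an n-gon has 2n triangular faces and n + 2 vertices: V = 24 + 2 = 26, E = 3·24 = 72, F = 2·24 = 48.

72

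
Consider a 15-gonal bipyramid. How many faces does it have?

A bipyramid over an n-gon has 2n triangular faces and n + 2 vertices: V = 15 + 2 = 17, E = 3·15 = 45, F = 2·15 = 30.
Check: V − E + F = 17 − 45 + 30 = 2.

30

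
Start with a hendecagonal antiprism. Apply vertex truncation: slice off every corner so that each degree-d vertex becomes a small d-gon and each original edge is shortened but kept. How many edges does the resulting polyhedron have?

132

The base solid has V = 22, E = 44, F = 24.
Truncation replaces each original edge-end by a new vertex, so V′ = 2E = 88.
Each original edge survives, and each old vertex of degree d contributes d new edges; summing degrees gives Σd = 2E, so E′ = E + 2E = 3E = 132.
Each original face survives and each original vertex becomes one new face: F′ = F + V = 46.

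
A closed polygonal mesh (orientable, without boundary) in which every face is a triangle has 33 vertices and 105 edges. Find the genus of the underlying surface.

Every face is a triangle and each edge borders two faces, so 3F = 2·105, giving F = 70.
χ = V − E + F = 33 − 105 + 70 = -2.
For a closed orientable surface χ = 2 − 2g, so g = (2 − (-2))/2 = 2.

2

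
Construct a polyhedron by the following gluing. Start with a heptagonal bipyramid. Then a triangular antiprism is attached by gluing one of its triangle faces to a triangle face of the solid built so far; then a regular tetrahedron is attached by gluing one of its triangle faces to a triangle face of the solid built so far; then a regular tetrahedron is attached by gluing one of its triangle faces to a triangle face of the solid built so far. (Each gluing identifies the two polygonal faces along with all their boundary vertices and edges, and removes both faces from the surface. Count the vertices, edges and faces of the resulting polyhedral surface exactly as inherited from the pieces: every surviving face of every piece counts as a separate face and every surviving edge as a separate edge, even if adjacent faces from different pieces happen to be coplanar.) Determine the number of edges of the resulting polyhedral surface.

A heptagonal bipyramid: V=9, E=21, F=14.
Attach a triangular antiprism (V=6, E=12, F=8) along a 3-gon: merge 3 vertices and 3 edges, delete both glued faces → V=12, E=30, F=20.
Attach a regular tetrahedron (V=4, E=6, F=4) along a 3-gon: merge 3 vertices and 3 edges, delete both glued faces → V=13, E=33, F=22.
Attach a regular tetrahedron (V=4, E=6, F=4) along a 3-gon: merge 3 vertices and 3 edges, delete both glued faces → V=14, E=36, F=24.
Check: V − E + F = 14 − 36 + 24 = 2.

36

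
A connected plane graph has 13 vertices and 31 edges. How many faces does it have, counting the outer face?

20

Euler's formula for a connected plane graph: V − E + F = 2, so F = 2 − 13 + 31 = 20.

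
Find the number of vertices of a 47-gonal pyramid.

A pyramid on an n-gon base has one n-gon and n triangles: V = 47 + 1 = 48, E = 2·47 = 94, F = 47 + 1 = 48.

48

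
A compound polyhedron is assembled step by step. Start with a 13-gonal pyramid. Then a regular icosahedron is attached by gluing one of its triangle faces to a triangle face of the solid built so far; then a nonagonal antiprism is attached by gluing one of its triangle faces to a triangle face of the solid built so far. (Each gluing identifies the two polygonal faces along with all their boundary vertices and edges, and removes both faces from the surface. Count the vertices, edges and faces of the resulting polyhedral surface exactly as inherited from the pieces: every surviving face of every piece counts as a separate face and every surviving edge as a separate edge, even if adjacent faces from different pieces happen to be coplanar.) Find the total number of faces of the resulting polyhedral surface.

A 13-gonal pyramid: V=14, E=26, F=14.
Attach a regular icosahedron (V=12, E=30, F=20) along a 3-gon: merge 3 vertices and 3 edges, delete both glued faces → V=23, E=53, F=32.
Attach a nonagonal antiprism (V=18, E=36, F=20) along a 3-gon: merge 3 vertices and 3 edges, delete both glued faces → V=38, E=86, F=50.
Check: V − E + F = 38 − 86 + 50 = 2.

50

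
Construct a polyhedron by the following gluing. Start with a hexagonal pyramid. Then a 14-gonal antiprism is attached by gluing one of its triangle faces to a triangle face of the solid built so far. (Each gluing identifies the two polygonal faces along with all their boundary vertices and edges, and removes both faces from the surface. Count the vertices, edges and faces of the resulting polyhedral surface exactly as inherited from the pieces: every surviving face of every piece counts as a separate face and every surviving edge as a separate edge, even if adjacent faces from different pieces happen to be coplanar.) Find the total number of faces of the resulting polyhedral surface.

35

A hexagonal pyramid: V=7, E=12, F=7.
Attach a 14-gonal antiprism (V=28, E=56, F=30) along a 3-gon: merge 3 vertices and 3 edges, delete both glued faces → V=32, E=65, F=35.
Check: V − E + F = 32 − 65 + 35 = 2.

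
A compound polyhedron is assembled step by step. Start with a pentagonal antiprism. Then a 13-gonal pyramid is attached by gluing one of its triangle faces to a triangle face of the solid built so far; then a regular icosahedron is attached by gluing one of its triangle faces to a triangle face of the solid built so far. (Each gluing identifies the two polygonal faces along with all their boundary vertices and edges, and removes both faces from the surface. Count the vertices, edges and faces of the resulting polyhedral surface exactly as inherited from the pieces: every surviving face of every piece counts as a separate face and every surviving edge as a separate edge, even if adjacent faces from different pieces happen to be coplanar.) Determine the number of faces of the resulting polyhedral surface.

A pentagonal antiprism: V=10, E=20, F=12.
Attach a 13-gonal pyramid (V=14, E=26, F=14) along a 3-gon: merge 3 vertices and 3 edges, delete both glued faces → V=21, E=43, F=24.
Attach a regular icosahedron (V=12, E=30, F=20) along a 3-gon: merge 3 vertices and 3 edges, delete both glued faces → V=30, E=70, F=42.
Check: V − E + F = 30 − 70 + 42 = 2.

42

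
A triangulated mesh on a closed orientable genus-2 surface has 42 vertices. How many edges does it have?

132

χ = 2 − 2·2 = -2, and every face is a triangle so 3F = 2E.
V − E + F = -2 with E = 3F/2 gives 42 − (3/2 − 1)·F = -2, so F = 88 and E = 132.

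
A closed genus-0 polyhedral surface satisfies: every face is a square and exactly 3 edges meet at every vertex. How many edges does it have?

Each face has 4 edges and each edge borders two faces, so 2E = 4F.
Each vertex has degree 3, so 3V = 2E and hence V = 4F/3.
Euler: V − E + F = 2 ⇒ (4F/3) − (4F/2) + F = 2.
Multiply by 6: (8 − 12 + 6)F = 12, i.e. 2F = 12.
So F = 6, E = 4·6/2 = 12, V = 4·6/3 = 8.

12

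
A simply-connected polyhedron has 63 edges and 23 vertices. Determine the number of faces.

Here V − E + F = 2.
F = 2 − V + E = 2 − 23 + 63 = 42.

42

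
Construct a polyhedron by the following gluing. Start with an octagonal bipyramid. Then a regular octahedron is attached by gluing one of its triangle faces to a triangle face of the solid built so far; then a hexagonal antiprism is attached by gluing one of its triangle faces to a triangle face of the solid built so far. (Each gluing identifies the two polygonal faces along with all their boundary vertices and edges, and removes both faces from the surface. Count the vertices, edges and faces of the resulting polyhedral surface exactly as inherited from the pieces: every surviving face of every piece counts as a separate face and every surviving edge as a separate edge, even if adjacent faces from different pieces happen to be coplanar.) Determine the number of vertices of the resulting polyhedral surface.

22

An octagonal bipyramid: V=10, E=24, F=16.
Attach a regular octahedron (V=6, E=12, F=8) along a 3-gon: merge 3 vertices and 3 edges, delete both glued faces → V=13, E=33, F=22.
Attach a hexagonal antiprism (V=12, E=24, F=14) along a 3-gon: merge 3 vertices and 3 edges, delete both glued faces → V=22, E=54, F=34.
Check: V − E + F = 22 − 54 + 34 = 2.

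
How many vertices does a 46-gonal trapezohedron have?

94

The n-trapezohedron (dual of the n-antiprism) has V = 2·46 + 2 = 94, E = 4·46 = 184, F = 2·46 = 92.
Check: V − E + F = 94 − 184 + 92 = 2.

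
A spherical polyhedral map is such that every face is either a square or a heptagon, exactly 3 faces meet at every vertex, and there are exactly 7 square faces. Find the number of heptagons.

Let x be the number of heptagons; then F = 7 + x.
Edge–face incidences: 2E = 4·7 + 7·x = 28 + 7x.
Every vertex has degree 3, so 3V = 2E.
Euler: V − E + F = 2 ⇒ (2E)/3 − E + (7 + x) = 2.
Multiply by 6: 2·(2E) − 3·(2E) + 6·(7 + x) = 12, i.e. 42 + 6x − (28 + 7x) = 12.
Collecting terms: −x + 14 = 12, so −x = −2, so x = 2.
Then 2E = 28 + 7·2 = 42, so E = 21, V = 2E/3 = 14, F = 7 + 2 = 9.

2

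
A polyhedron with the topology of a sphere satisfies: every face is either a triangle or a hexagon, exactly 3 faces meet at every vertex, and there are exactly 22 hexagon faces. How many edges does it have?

72

Let x be the number of triangles; then F = 22 + x.
Edge–face incidences: 2E = 6·22 + 3·x = 132 + 3x.
Every vertex has degree 3, so 3V = 2E.
Euler: V − E + F = 2 ⇒ (2E)/3 − E + (22 + x) = 2.
Multiply by 6: 2·(2E) − 3·(2E) + 6·(22 + x) = 12, i.e. 132 + 6x − (132 + 3x) = 12.
Collecting terms: 3x = 12, so x = 4.
Then 2E = 132 + 3·4 = 144, so E = 72, V = 2E/3 = 48, F = 22 + 4 = 26.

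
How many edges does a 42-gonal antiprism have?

168

An antiprism on an n-gon has two n-gon caps and 2n triangles: V = 2·42 = 84, E = 4·42 = 168, F = 2·42 + 2 = 86.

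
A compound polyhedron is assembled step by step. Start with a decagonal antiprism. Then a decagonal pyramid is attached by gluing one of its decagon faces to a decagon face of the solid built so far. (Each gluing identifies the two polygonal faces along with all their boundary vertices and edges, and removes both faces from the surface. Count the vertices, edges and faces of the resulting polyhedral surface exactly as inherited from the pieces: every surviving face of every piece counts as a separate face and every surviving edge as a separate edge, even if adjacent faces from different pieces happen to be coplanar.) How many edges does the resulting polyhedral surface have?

A decagonal antiprism: V=20, E=40, F=22.
Attach a decagonal pyramid (V=11, E=20, F=11) along a 10-gon: merge 10 vertices and 10 edges, delete both glued faces → V=21, E=50, F=31.
Check: V − E + F = 21 − 50 + 31 = 2.

50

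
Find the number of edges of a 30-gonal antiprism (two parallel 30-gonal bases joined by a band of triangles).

120

An antiprism on an n-gon has two n-gon caps and 2n triangles: V = 2·30 = 60, E = 4·30 = 120, F = 2·30 + 2 = 62.
Check: V − E + F = 60 − 120 + 62 = 2.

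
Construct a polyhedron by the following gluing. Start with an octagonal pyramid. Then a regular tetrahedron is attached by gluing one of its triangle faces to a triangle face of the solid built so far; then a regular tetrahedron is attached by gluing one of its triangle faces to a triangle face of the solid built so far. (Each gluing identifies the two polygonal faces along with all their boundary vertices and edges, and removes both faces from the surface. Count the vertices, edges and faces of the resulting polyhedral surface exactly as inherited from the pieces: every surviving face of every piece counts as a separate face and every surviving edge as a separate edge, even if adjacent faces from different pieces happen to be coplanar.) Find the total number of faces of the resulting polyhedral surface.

13

An octagonal pyramid: V=9, E=16, F=9.
Attach a regular tetrahedron (V=4, E=6, F=4) along a 3-gon: merge 3 vertices and 3 edges, delete both glued faces → V=10, E=19, F=11.
Attach a regular tetrahedron (V=4, E=6, F=4) along a 3-gon: merge 3 vertices and 3 edges, delete both glued faces → V=11, E=22, F=13.
Check: V − E + F = 11 − 22 + 13 = 2.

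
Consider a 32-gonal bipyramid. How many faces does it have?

A bipyramid over an n-gon has 2n triangular faces and n + 2 vertices: V = 32 + 2 = 34, E = 3·32 = 96, F = 2·32 = 64.

64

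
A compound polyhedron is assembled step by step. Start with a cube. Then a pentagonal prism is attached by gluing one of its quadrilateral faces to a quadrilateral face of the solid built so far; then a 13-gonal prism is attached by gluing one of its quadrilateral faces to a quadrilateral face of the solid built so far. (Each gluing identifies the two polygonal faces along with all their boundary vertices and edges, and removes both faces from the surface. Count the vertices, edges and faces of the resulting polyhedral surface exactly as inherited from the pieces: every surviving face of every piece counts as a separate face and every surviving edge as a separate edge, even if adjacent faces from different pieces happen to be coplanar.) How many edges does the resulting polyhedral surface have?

A cube: V=8, E=12, F=6.
Attach a pentagonal prism (V=10, E=15, F=7) along a 4-gon: merge 4 vertices and 4 edges, delete both glued faces → V=14, E=23, F=11.
Attach a 13-gonal prism (V=26, E=39, F=15) along a 4-gon: merge 4 vertices and 4 edges, delete both glued faces → V=36, E=58, F=24.
Check: V − E + F = 36 − 58 + 24 = 2.

58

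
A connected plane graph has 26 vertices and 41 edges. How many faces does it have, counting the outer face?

17

Euler's formula for a connected plane graph: V − E + F = 2, so F = 2 − 26 + 41 = 17.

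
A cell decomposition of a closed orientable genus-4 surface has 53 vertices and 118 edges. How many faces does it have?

59

For a closed orientable surface of genus 4, χ = 2 − 2·4 = -6.
F = -6 − V + E = -6 − 53 + 118 = 59.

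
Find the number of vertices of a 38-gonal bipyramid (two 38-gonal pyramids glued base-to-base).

40

A bipyramid over an n-gon has 2n triangular faces and n + 2 vertices: V = 38 + 2 = 40, E = 3·38 = 114, F = 2·38 = 76.
Check: V − E + F = 40 − 114 + 76 = 2.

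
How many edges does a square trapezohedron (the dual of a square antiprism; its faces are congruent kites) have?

The n-trapezohedron (dual of the n-antiprism) has V = 2·4 + 2 = 10, E = 4·4 = 16, F = 2·4 = 8.
Check: V − E + F = 10 − 16 + 8 = 2.

16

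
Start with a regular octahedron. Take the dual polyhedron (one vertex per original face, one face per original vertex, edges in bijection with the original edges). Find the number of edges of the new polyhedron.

The base solid has V = 6, E = 12, F = 8.
The dual swaps V and F and preserves E: V′ = F = 8, E′ = E = 12, F′ = V = 6.

12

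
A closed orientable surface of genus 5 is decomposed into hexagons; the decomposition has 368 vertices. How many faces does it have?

χ = 2 − 2·5 = -8, and every face is a hexagon so 6F = 2E.
V − E + F = -8 with E = 6F/2 gives 368 − (6/2 − 1)·F = -8, so F = 188 and E = 564.

188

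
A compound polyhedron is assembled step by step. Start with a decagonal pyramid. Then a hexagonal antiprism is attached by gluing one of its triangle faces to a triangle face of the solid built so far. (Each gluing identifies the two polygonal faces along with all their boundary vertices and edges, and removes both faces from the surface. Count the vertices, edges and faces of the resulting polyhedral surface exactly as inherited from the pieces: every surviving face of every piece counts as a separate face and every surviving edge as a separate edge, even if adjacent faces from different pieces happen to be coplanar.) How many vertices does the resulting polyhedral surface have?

20

A decagonal pyramid: V=11, E=20, F=11.
Attach a hexagonal antiprism (V=12, E=24, F=14) along a 3-gon: merge 3 vertices and 3 edges, delete both glued faces → V=20, E=41, F=23.
Check: V − E + F = 20 − 41 + 23 = 2.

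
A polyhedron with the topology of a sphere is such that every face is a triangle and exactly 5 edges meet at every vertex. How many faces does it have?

20

Each face has 3 edges and each edge borders two faces, so 2E = 3F.
Each vertex has degree 5, so 5V = 2E and hence V = 3F/5.
Euler: V − E + F = 2 ⇒ (3F/5) − (3F/2) + F = 2.
Multiply by 10: (6 − 15 + 10)F = 20, i.e. 1F = 20.
So F = 20, E = 3·20/2 = 30, V = 3·20/5 = 12.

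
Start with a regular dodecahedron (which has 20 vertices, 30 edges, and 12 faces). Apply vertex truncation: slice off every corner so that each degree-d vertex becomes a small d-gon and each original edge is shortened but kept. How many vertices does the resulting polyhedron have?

Truncation replaces each original edge-end by a new vertex, so V′ = 2E = 60.
Each original edge survives, and each old vertex of degree d contributes d new edges; summing degrees gives Σd = 2E, so E′ = E + 2E = 3E = 90.
Each original face survives and each original vertex becomes one new face: F′ = F + V = 32.

60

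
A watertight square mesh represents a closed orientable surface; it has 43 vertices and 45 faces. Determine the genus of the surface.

2

Every face is a square, so 2E = 4·45 = 180, giving E = 90.
χ = V − E + F = 43 − 90 + 45 = -2.
For a closed orientable surface χ = 2 − 2g, so g = (2 − (-2))/2 = 2.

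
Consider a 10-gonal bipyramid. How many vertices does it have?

A bipyramid over an n-gon has 2n triangular faces and n + 2 vertices: V = 10 + 2 = 12, E = 3·10 = 30, F = 2·10 = 20.

12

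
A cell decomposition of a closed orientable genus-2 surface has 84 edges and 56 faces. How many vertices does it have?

For a closed orientable surface of genus 2, χ = 2 − 2·2 = -2.
V = -2 + E − F = -2 + 84 − 56 = 26.

26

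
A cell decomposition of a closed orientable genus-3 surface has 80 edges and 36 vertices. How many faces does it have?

40

For a closed orientable surface of genus 3, χ = 2 − 2·3 = -4.
F = -4 − V + E = -4 − 36 + 80 = 40.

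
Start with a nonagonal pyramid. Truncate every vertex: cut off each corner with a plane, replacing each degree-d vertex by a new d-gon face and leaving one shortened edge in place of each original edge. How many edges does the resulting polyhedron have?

54

The base solid has V = 10, E = 18, F = 10.
Truncation replaces each original edge-end by a new vertex, so V′ = 2E = 36.
Each original edge survives, and each old vertex of degree d contributes d new edges; summing degrees gives Σd = 2E, so E′ = E + 2E = 3E = 54.
Each original face survives and each original vertex becomes one new face: F′ = F + V = 20.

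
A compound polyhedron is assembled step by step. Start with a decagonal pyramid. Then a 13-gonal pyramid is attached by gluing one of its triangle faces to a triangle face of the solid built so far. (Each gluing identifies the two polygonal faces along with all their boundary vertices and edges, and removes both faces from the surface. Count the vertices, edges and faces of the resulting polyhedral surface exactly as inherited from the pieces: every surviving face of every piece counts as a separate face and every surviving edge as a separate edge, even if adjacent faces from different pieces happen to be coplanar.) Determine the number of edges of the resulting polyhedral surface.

A decagonal pyramid: V=11, E=20, F=11.
Attach a 13-gonal pyramid (V=14, E=26, F=14) along a 3-gon: merge 3 vertices and 3 edges, delete both glued faces → V=22, E=43, F=23.
Check: V − E + F = 22 − 43 + 23 = 2.

43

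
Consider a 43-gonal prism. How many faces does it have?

A prism on an n-gon has two n-gon bases and n rectangular sides: V = 2·43 = 86, E = 3·43 = 129, F = 43 + 2 = 45.

45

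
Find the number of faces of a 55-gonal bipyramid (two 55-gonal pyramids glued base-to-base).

110

A bipyramid over an n-gon has 2n triangular faces and n + 2 vertices: V = 55 + 2 = 57, E = 3·55 = 165, F = 2·55 = 110.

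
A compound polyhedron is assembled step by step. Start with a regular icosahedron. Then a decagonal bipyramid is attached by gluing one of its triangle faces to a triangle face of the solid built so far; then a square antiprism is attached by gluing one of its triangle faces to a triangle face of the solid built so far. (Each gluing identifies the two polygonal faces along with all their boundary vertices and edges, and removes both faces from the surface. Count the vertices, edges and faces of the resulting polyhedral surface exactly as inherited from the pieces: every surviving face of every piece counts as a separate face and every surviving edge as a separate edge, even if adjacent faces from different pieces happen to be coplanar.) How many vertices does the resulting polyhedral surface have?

A regular icosahedron: V=12, E=30, F=20.
Attach a decagonal bipyramid (V=12, E=30, F=20) along a 3-gon: merge 3 vertices and 3 edges, delete both glued faces → V=21, E=57, F=38.
Attach a square antiprism (V=8, E=16, F=10) along a 3-gon: merge 3 vertices and 3 edges, delete both glued faces → V=26, E=70, F=46.
Check: V − E + F = 26 − 70 + 46 = 2.

26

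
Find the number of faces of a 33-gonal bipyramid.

A bipyramid over an n-gon has 2n triangular faces and n + 2 vertices: V = 33 + 2 = 35, E = 3·33 = 99, F = 2·33 = 66.
Check: V − E + F = 35 − 99 + 66 = 2.

66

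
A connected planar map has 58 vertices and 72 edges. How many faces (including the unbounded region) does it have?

16

Euler's formula for a connected plane graph: V − E + F = 2, so F = 2 − 58 + 72 = 16.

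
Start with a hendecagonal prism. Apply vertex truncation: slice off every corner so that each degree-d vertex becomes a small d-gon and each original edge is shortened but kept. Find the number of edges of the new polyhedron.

99

The base solid has V = 22, E = 33, F = 13.
Truncation replaces each original edge-end by a new vertex, so V′ = 2E = 66.
Each original edge survives, and each old vertex of degree d contributes d new edges; summing degrees gives Σd = 2E, so E′ = E + 2E = 3E = 99.
Each original face survives and each original vertex becomes one new face: F′ = F + V = 35.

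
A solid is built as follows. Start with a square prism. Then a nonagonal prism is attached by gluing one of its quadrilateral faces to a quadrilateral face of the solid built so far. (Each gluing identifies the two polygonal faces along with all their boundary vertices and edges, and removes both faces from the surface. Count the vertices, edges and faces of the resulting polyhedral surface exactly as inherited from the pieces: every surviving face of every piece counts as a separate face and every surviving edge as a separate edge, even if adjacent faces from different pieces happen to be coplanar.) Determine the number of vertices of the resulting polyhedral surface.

22

A square prism: V=8, E=12, F=6.
Attach a nonagonal prism (V=18, E=27, F=11) along a 4-gon: merge 4 vertices and 4 edges, delete both glued faces → V=22, E=35, F=15.
Check: V − E + F = 22 − 35 + 15 = 2.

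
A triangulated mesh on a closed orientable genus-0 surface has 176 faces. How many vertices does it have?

90

χ = 2 − 2·0 = 2, and every face is a triangle so 3F = 2E.
E = 3·176/2 = 264. Then V = 2 + E − F = 2 + 264 − 176 = 90.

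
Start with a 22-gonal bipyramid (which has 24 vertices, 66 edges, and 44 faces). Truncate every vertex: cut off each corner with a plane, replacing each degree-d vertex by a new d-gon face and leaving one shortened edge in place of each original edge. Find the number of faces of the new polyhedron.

Truncation replaces each original edge-end by a new vertex, so V′ = 2E = 132.
Each original edge survives, and each old vertex of degree d contributes d new edges; summing degrees gives Σd = 2E, so E′ = E + 2E = 3E = 198.
Each original face survives and each original vertex becomes one new face: F′ = F + V = 68.

68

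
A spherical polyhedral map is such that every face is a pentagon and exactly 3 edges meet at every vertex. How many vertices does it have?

Each face has 5 edges and each edge borders two faces, so 2E = 5F.
Each vertex has degree 3, so 3V = 2E and hence V = 5F/3.
Euler: V − E + F = 2 ⇒ (5F/3) − (5F/2) + F = 2.
Multiply by 6: (10 − 15 + 6)F = 12, i.e. 1F = 12.
So F = 12, E = 5·12/2 = 30, V = 5·12/3 = 20.

20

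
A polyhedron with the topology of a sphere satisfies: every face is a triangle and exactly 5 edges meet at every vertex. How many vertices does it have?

12

Each face has 3 edges and each edge borders two faces, so 2E = 3F.
Each vertex has degree 5, so 5V = 2E and hence V = 3F/5.
Euler: V − E + F = 2 ⇒ (3F/5) − (3F/2) + F = 2.
Multiply by 10: (6 − 15 + 10)F = 20, i.e. 1F = 20.
So F = 20, E = 3·20/2 = 30, V = 3·20/5 = 12.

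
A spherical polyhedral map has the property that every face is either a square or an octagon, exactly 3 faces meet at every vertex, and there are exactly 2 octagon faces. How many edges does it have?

Let x be the number of squares; then F = 2 + x.
Edge–face incidences: 2E = 8·2 + 4·x = 16 + 4x.
Every vertex has degree 3, so 3V = 2E.
Euler: V − E + F = 2 ⇒ (2E)/3 − E + (2 + x) = 2.
Multiply by 6: 2·(2E) − 3·(2E) + 6·(2 + x) = 12, i.e. 12 + 6x − (16 + 4x) = 12.
Collecting terms: 2x − 4 = 12, so 2x = 16, so x = 8.
Then 2E = 16 + 4·8 = 48, so E = 24, V = 2E/3 = 16, F = 2 + 8 = 10.

24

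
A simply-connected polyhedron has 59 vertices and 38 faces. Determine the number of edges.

95

Here V − E + F = 2.
E = V + F − (2) = 59 + 38 − (2) = 95.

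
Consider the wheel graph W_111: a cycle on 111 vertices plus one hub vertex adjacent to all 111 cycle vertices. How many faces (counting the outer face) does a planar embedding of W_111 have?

W_111 has V = 111 + 1 = 112 vertices and E = 2·111 = 222 edges.
By Euler's formula F = 2 − V + E = 2 − 112 + 222 = 112.

112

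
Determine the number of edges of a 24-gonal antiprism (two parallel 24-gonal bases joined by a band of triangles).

96

An antiprism on an n-gon has two n-gon caps and 2n triangles: V = 2·24 = 48, E = 4·24 = 96, F = 2·24 + 2 = 50.
Check: V − E + F = 48 − 96 + 50 = 2.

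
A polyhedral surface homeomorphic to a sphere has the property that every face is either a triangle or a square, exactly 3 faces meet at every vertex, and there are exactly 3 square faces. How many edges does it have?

9

Let x be the number of triangles; then F = 3 + x.
Edge–face incidences: 2E = 4·3 + 3·x = 12 + 3x.
Every vertex has degree 3, so 3V = 2E.
Euler: V − E + F = 2 ⇒ (2E)/3 − E + (3 + x) = 2.
Multiply by 6: 2·(2E) − 3·(2E) + 6·(3 + x) = 12, i.e. 18 + 6x − (12 + 3x) = 12.
Collecting terms: 3x + 6 = 12, so 3x = 6, so x = 2.
Then 2E = 12 + 3·2 = 18, so E = 9, V = 2E/3 = 6, F = 3 + 2 = 5.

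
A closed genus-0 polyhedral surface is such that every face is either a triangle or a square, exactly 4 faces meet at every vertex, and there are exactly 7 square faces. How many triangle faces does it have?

Let x be the number of triangles; then F = 7 + x.
Edge–face incidences: 2E = 4·7 + 3·x = 28 + 3x.
Every vertex has degree 4, so 4V = 2E.
Euler: V − E + F = 2 ⇒ (2E)/4 − E + (7 + x) = 2.
Multiply by 8: 2·(2E) − 4·(2E) + 8·(7 + x) = 16, i.e. 56 + 8x − 2·(28 + 3x) = 16.
Collecting terms: 2x = 16, so x = 8.
Then 2E = 28 + 3·8 = 52, so E = 26, V = 2E/4 = 13, F = 7 + 8 = 15.

8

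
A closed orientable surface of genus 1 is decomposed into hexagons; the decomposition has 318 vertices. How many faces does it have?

159

χ = 2 − 2·1 = 0, and every face is a hexagon so 6F = 2E.
V − E + F = 0 with E = 6F/2 gives 318 − (6/2 − 1)·F = 0, so F = 159 and E = 477.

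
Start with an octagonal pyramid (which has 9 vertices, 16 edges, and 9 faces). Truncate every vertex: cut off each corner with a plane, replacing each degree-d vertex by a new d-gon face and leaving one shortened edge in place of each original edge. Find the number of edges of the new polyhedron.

Truncation replaces each original edge-end by a new vertex, so V′ = 2E = 32.
Each original edge survives, and each old vertex of degree d contributes d new edges; summing degrees gives Σd = 2E, so E′ = E + 2E = 3E = 48.
Each original face survives and each original vertex becomes one new face: F′ = F + V = 18.

48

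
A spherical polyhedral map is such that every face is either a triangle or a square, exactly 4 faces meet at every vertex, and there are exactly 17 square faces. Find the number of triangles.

Let x be the number of triangles; then F = 17 + x.
Edge–face incidences: 2E = 4·17 + 3·x = 68 + 3x.
Every vertex has degree 4, so 4V = 2E.
Euler: V − E + F = 2 ⇒ (2E)/4 − E + (17 + x) = 2.
Multiply by 8: 2·(2E) − 4·(2E) + 8·(17 + x) = 16, i.e. 136 + 8x − 2·(68 + 3x) = 16.
Collecting terms: 2x = 16, so x = 8.
Then 2E = 68 + 3·8 = 92, so E = 46, V = 2E/4 = 23, F = 17 + 8 = 25.

8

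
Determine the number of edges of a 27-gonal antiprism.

108

An antiprism on an n-gon has two n-gon caps and 2n triangles: V = 2·27 = 54, E = 4·27 = 108, F = 2·27 + 2 = 56.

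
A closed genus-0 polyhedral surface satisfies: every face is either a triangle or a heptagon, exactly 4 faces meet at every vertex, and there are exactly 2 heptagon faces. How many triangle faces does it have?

Let x be the number of triangles; then F = 2 + x.
Edge–face incidences: 2E = 7·2 + 3·x = 14 + 3x.
Every vertex has degree 4, so 4V = 2E.
Euler: V − E + F = 2 ⇒ (2E)/4 − E + (2 + x) = 2.
Multiply by 8: 2·(2E) − 4·(2E) + 8·(2 + x) = 16, i.e. 16 + 8x − 2·(14 + 3x) = 16.
Collecting terms: 2x − 12 = 16, so 2x = 28, so x = 14.
Then 2E = 14 + 3·14 = 56, so E = 28, V = 2E/4 = 14, F = 2 + 14 = 16.

14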